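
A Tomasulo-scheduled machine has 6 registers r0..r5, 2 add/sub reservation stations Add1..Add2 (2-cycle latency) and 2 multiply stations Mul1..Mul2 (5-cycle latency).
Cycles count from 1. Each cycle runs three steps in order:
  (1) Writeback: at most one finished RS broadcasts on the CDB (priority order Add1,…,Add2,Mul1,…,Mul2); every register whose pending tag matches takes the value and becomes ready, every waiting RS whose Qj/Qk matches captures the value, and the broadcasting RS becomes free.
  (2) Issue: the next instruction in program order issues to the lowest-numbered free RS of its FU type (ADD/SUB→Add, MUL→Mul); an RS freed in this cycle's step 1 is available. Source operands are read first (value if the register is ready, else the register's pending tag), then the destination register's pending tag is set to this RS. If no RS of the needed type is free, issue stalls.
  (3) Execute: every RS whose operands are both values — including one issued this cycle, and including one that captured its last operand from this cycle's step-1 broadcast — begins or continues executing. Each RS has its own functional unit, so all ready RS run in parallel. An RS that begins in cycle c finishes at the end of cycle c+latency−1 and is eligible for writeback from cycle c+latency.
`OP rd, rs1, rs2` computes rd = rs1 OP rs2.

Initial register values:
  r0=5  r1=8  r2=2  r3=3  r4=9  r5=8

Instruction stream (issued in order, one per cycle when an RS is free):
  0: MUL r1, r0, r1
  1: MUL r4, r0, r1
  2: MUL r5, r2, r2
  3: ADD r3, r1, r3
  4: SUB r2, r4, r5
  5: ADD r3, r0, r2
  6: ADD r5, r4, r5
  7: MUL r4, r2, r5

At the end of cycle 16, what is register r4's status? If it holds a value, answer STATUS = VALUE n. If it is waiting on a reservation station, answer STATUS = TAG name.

  c1: issue MUL r1<-Mul1  regs: r0:5,r1:Mul1,r2:2,r3:3,r4:9,r5:8
  c2: issue MUL r4<-Mul2  regs: r0:5,r1:Mul1,r2:2,r3:3,r4:Mul2,r5:8
  c3: stall  regs: r0:5,r1:Mul1,r2:2,r3:3,r4:Mul2,r5:8
  c4: stall  regs: r0:5,r1:Mul1,r2:2,r3:3,r4:Mul2,r5:8
  c5: stall  regs: r0:5,r1:Mul1,r2:2,r3:3,r4:Mul2,r5:8
  c6: CDB Mul1=40; issue MUL r5<-Mul1  regs: r0:5,r1:40,r2:2,r3:3,r4:Mul2,r5:Mul1
  c7: issue ADD r3<-Add1  regs: r0:5,r1:40,r2:2,r3:Add1,r4:Mul2,r5:Mul1
  c8: issue SUB r2<-Add2  regs: r0:5,r1:40,r2:Add2,r3:Add1,r4:Mul2,r5:Mul1
  c9: CDB Add1=43; issue ADD r3<-Add1  regs: r0:5,r1:40,r2:Add2,r3:Add1,r4:Mul2,r5:Mul1
  c10: stall  regs: r0:5,r1:40,r2:Add2,r3:Add1,r4:Mul2,r5:Mul1
  c11: CDB Mul1=4; stall  regs: r0:5,r1:40,r2:Add2,r3:Add1,r4:Mul2,r5:4
  c12: CDB Mul2=200; stall  regs: r0:5,r1:40,r2:Add2,r3:Add1,r4:200,r5:4
  c13: stall  regs: r0:5,r1:40,r2:Add2,r3:Add1,r4:200,r5:4
  c14: CDB Add2=196; issue ADD r5<-Add2  regs: r0:5,r1:40,r2:196,r3:Add1,r4:200,r5:Add2
  c15: issue MUL r4<-Mul1  regs: r0:5,r1:40,r2:196,r3:Add1,r4:Mul1,r5:Add2
  c16: CDB Add1=201  regs: r0:5,r1:40,r2:196,r3:201,r4:Mul1,r5:Add2

STATUS = TAG Mul1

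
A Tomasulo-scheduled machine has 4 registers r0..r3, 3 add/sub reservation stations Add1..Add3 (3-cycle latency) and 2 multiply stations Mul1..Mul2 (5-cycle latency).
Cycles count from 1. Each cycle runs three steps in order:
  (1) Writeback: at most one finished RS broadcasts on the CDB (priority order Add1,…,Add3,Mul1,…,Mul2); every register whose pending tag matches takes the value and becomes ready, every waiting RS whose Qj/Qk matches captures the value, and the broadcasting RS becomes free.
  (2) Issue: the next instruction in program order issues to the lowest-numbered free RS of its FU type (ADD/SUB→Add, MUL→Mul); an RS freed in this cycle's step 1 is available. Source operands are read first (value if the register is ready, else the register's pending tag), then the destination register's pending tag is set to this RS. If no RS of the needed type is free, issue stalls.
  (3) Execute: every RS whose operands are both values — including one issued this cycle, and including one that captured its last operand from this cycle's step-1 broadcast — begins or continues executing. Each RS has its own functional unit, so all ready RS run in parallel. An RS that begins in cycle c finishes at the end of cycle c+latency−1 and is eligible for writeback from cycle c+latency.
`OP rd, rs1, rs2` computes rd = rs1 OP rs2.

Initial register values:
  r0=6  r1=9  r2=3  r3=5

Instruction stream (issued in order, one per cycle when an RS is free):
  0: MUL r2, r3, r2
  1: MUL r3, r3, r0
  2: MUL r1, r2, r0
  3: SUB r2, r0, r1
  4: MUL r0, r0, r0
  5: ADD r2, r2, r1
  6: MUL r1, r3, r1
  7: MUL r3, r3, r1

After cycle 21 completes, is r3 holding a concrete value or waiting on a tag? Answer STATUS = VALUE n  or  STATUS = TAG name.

STATUS = VALUE 81000

cycle 1: issue MUL r2<-Mul1 // r0:6,r1:9,r2:Mul1,r3:5
cycle 2: issue MUL r3<-Mul2 // r0:6,r1:9,r2:Mul1,r3:Mul2
cycle 3: stall // r0:6,r1:9,r2:Mul1,r3:Mul2
cycle 4: stall // r0:6,r1:9,r2:Mul1,r3:Mul2
cycle 5: stall // r0:6,r1:9,r2:Mul1,r3:Mul2
cycle 6: CDB Mul1=15; issue MUL r1<-Mul1 // r0:6,r1:Mul1,r2:15,r3:Mul2
cycle 7: CDB Mul2=30; issue SUB r2<-Add1 // r0:6,r1:Mul1,r2:Add1,r3:30
cycle 8: issue MUL r0<-Mul2 // r0:Mul2,r1:Mul1,r2:Add1,r3:30
cycle 9: issue ADD r2<-Add2 // r0:Mul2,r1:Mul1,r2:Add2,r3:30
cycle 10: stall // r0:Mul2,r1:Mul1,r2:Add2,r3:30
cycle 11: CDB Mul1=90; issue MUL r1<-Mul1 // r0:Mul2,r1:Mul1,r2:Add2,r3:30
cycle 12: stall // r0:Mul2,r1:Mul1,r2:Add2,r3:30
cycle 13: CDB Mul2=36; issue MUL r3<-Mul2 // r0:36,r1:Mul1,r2:Add2,r3:Mul2
cycle 14: CDB Add1=-84 // r0:36,r1:Mul1,r2:Add2,r3:Mul2
cycle 15: - // r0:36,r1:Mul1,r2:Add2,r3:Mul2
cycle 16: CDB Mul1=2700 // r0:36,r1:2700,r2:Add2,r3:Mul2
cycle 17: CDB Add2=6 // r0:36,r1:2700,r2:6,r3:Mul2
cycle 18: - // r0:36,r1:2700,r2:6,r3:Mul2
cycle 19: - // r0:36,r1:2700,r2:6,r3:Mul2
cycle 20: - // r0:36,r1:2700,r2:6,r3:Mul2
cycle 21: CDB Mul2=81000 // r0:36,r1:2700,r2:6,r3:81000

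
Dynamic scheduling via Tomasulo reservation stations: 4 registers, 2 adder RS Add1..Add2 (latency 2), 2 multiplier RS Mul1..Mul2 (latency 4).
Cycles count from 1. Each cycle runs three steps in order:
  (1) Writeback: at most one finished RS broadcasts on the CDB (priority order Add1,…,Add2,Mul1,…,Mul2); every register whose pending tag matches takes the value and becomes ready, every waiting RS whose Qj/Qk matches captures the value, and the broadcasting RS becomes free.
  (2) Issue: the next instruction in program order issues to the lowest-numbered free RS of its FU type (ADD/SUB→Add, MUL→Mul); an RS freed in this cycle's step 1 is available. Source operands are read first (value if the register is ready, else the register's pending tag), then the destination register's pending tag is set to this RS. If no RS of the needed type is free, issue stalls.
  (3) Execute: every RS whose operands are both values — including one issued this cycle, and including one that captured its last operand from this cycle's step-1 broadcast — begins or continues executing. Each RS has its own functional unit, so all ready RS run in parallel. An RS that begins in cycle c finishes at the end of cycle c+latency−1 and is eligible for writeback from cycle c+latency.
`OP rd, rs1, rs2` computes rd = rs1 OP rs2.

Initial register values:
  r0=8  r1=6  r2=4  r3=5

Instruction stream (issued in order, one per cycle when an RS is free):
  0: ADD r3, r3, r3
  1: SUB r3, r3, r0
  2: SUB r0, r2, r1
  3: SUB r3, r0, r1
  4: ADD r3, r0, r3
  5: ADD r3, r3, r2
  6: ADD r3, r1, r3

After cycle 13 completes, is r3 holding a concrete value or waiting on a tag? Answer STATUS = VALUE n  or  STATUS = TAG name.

c1: issue ADD r3<-Add1 | r0:8,r1:6,r2:4,r3:Add1
c2: issue SUB r3<-Add2 | r0:8,r1:6,r2:4,r3:Add2
c3: CDB Add1=10; issue SUB r0<-Add1 | r0:Add1,r1:6,r2:4,r3:Add2
c4: stall | r0:Add1,r1:6,r2:4,r3:Add2
c5: CDB Add1=-2; issue SUB r3<-Add1 | r0:-2,r1:6,r2:4,r3:Add1
c6: CDB Add2=2; issue ADD r3<-Add2 | r0:-2,r1:6,r2:4,r3:Add2
c7: CDB Add1=-8; issue ADD r3<-Add1 | r0:-2,r1:6,r2:4,r3:Add1
c8: stall | r0:-2,r1:6,r2:4,r3:Add1
c9: CDB Add2=-10; issue ADD r3<-Add2 | r0:-2,r1:6,r2:4,r3:Add2
c10: - | r0:-2,r1:6,r2:4,r3:Add2
c11: CDB Add1=-6 | r0:-2,r1:6,r2:4,r3:Add2
c12: - | r0:-2,r1:6,r2:4,r3:Add2
c13: CDB Add2=0 | r0:-2,r1:6,r2:4,r3:0

STATUS = VALUE 0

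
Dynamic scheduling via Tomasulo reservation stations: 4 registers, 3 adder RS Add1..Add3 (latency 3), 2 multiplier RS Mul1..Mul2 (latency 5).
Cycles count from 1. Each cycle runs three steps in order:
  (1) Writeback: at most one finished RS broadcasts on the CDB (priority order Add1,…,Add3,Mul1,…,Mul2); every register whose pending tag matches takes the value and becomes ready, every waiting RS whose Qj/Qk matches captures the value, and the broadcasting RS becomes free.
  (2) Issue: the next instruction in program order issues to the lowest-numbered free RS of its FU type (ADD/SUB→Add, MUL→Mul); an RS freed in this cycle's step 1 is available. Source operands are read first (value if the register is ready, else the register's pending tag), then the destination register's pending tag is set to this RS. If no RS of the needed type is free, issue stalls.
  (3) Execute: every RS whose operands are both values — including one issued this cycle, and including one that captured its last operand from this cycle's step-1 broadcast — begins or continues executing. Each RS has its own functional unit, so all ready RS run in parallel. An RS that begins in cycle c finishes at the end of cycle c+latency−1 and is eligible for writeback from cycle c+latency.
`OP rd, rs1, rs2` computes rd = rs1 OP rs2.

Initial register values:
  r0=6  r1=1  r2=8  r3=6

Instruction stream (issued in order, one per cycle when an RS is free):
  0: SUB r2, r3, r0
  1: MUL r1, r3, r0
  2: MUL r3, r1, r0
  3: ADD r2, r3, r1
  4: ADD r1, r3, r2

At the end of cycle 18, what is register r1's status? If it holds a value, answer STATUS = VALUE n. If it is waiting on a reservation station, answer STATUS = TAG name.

cycle 1: issue SUB r2<-Add1 // r0:6,r1:1,r2:Add1,r3:6
cycle 2: issue MUL r1<-Mul1 // r0:6,r1:Mul1,r2:Add1,r3:6
cycle 3: issue MUL r3<-Mul2 // r0:6,r1:Mul1,r2:Add1,r3:Mul2
cycle 4: CDB Add1=0; issue ADD r2<-Add1 // r0:6,r1:Mul1,r2:Add1,r3:Mul2
cycle 5: issue ADD r1<-Add2 // r0:6,r1:Add2,r2:Add1,r3:Mul2
cycle 6: - // r0:6,r1:Add2,r2:Add1,r3:Mul2
cycle 7: CDB Mul1=36 // r0:6,r1:Add2,r2:Add1,r3:Mul2
cycle 8: - // r0:6,r1:Add2,r2:Add1,r3:Mul2
cycle 9: - // r0:6,r1:Add2,r2:Add1,r3:Mul2
cycle 10: - // r0:6,r1:Add2,r2:Add1,r3:Mul2
cycle 11: - // r0:6,r1:Add2,r2:Add1,r3:Mul2
cycle 12: CDB Mul2=216 // r0:6,r1:Add2,r2:Add1,r3:216
cycle 13: - // r0:6,r1:Add2,r2:Add1,r3:216
cycle 14: - // r0:6,r1:Add2,r2:Add1,r3:216
cycle 15: CDB Add1=252 // r0:6,r1:Add2,r2:252,r3:216
cycle 16: - // r0:6,r1:Add2,r2:252,r3:216
cycle 17: - // r0:6,r1:Add2,r2:252,r3:216
cycle 18: CDB Add2=468 // r0:6,r1:468,r2:252,r3:216

STATUS = VALUE 468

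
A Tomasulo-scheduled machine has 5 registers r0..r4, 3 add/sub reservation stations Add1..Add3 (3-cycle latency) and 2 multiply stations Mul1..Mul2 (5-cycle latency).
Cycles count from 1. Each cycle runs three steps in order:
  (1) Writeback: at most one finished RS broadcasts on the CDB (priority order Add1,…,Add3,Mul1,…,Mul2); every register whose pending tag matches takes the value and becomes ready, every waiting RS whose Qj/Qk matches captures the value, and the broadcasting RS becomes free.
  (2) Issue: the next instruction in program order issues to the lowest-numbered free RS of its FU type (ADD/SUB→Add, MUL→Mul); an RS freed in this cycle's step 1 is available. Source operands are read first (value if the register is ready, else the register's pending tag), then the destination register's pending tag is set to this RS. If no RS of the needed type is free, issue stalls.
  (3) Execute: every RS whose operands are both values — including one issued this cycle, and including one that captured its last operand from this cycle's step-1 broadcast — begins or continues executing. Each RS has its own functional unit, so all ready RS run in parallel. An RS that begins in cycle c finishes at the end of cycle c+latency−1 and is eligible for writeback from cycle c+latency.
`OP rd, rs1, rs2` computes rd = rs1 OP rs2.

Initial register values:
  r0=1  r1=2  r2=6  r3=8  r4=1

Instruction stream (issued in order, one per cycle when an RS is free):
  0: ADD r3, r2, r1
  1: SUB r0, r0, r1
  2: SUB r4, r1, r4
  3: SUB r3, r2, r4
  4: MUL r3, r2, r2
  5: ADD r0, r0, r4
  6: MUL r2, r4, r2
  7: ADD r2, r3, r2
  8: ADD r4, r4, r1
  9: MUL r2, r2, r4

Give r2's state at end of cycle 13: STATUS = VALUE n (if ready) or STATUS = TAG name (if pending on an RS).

cycle 1: issue ADD r3<-Add1 // r0:1,r1:2,r2:6,r3:Add1,r4:1
cycle 2: issue SUB r0<-Add2 // r0:Add2,r1:2,r2:6,r3:Add1,r4:1
cycle 3: issue SUB r4<-Add3 // r0:Add2,r1:2,r2:6,r3:Add1,r4:Add3
cycle 4: CDB Add1=8; issue SUB r3<-Add1 // r0:Add2,r1:2,r2:6,r3:Add1,r4:Add3
cycle 5: CDB Add2=-1; issue MUL r3<-Mul1 // r0:-1,r1:2,r2:6,r3:Mul1,r4:Add3
cycle 6: CDB Add3=1; issue ADD r0<-Add2 // r0:Add2,r1:2,r2:6,r3:Mul1,r4:1
cycle 7: issue MUL r2<-Mul2 // r0:Add2,r1:2,r2:Mul2,r3:Mul1,r4:1
cycle 8: issue ADD r2<-Add3 // r0:Add2,r1:2,r2:Add3,r3:Mul1,r4:1
cycle 9: CDB Add1=5; issue ADD r4<-Add1 // r0:Add2,r1:2,r2:Add3,r3:Mul1,r4:Add1
cycle 10: CDB Add2=0; stall // r0:0,r1:2,r2:Add3,r3:Mul1,r4:Add1
cycle 11: CDB Mul1=36; issue MUL r2<-Mul1 // r0:0,r1:2,r2:Mul1,r3:36,r4:Add1
cycle 12: CDB Add1=3 // r0:0,r1:2,r2:Mul1,r3:36,r4:3
cycle 13: CDB Mul2=6 // r0:0,r1:2,r2:Mul1,r3:36,r4:3

STATUS = TAG Mul1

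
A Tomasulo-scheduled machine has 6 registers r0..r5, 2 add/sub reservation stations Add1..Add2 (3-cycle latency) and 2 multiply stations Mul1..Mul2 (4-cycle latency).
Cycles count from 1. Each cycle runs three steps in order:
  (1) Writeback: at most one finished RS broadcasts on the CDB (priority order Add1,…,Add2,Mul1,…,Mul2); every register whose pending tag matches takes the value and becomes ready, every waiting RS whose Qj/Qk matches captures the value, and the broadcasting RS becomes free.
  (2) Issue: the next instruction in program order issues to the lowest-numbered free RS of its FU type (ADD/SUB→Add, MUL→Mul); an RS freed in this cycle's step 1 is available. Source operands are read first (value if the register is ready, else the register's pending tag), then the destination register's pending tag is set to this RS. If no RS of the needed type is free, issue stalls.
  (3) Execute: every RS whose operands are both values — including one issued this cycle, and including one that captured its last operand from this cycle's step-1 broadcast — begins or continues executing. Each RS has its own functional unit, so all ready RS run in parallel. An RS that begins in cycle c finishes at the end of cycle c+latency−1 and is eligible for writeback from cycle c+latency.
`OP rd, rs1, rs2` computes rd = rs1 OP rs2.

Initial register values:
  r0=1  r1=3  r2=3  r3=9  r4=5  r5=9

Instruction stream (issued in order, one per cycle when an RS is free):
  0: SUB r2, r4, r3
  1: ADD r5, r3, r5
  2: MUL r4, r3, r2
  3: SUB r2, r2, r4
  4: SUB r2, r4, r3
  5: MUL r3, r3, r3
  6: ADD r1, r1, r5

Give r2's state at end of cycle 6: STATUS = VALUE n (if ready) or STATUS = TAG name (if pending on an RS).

  c1: issue SUB r2<-Add1  regs: r0:1,r1:3,r2:Add1,r3:9,r4:5,r5:9
  c2: issue ADD r5<-Add2  regs: r0:1,r1:3,r2:Add1,r3:9,r4:5,r5:Add2
  c3: issue MUL r4<-Mul1  regs: r0:1,r1:3,r2:Add1,r3:9,r4:Mul1,r5:Add2
  c4: CDB Add1=-4; issue SUB r2<-Add1  regs: r0:1,r1:3,r2:Add1,r3:9,r4:Mul1,r5:Add2
  c5: CDB Add2=18; issue SUB r2<-Add2  regs: r0:1,r1:3,r2:Add2,r3:9,r4:Mul1,r5:18
  c6: issue MUL r3<-Mul2  regs: r0:1,r1:3,r2:Add2,r3:Mul2,r4:Mul1,r5:18

STATUS = TAG Add2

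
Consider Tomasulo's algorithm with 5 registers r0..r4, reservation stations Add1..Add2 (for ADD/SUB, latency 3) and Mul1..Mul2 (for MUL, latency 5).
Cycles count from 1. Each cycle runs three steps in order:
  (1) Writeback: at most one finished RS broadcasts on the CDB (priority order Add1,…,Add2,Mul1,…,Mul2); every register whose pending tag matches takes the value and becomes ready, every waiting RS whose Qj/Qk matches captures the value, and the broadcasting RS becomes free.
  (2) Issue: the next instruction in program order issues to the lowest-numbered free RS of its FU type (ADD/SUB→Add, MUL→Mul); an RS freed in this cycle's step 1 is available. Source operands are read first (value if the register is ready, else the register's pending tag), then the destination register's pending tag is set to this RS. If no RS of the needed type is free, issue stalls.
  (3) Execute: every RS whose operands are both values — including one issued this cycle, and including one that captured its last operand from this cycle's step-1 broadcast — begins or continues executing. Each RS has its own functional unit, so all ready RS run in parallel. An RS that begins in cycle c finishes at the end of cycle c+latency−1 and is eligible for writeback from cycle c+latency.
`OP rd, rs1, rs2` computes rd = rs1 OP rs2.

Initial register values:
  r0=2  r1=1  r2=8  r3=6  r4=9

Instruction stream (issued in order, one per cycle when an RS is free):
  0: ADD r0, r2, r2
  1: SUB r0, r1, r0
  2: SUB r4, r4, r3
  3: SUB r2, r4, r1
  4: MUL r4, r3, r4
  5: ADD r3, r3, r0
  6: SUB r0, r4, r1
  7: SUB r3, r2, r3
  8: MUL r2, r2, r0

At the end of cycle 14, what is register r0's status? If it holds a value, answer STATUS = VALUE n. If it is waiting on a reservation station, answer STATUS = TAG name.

c1: issue ADD r0<-Add1 | r0:Add1,r1:1,r2:8,r3:6,r4:9
c2: issue SUB r0<-Add2 | r0:Add2,r1:1,r2:8,r3:6,r4:9
c3: stall | r0:Add2,r1:1,r2:8,r3:6,r4:9
c4: CDB Add1=16; issue SUB r4<-Add1 | r0:Add2,r1:1,r2:8,r3:6,r4:Add1
c5: stall | r0:Add2,r1:1,r2:8,r3:6,r4:Add1
c6: stall | r0:Add2,r1:1,r2:8,r3:6,r4:Add1
c7: CDB Add1=3; issue SUB r2<-Add1 | r0:Add2,r1:1,r2:Add1,r3:6,r4:3
c8: CDB Add2=-15; issue MUL r4<-Mul1 | r0:-15,r1:1,r2:Add1,r3:6,r4:Mul1
c9: issue ADD r3<-Add2 | r0:-15,r1:1,r2:Add1,r3:Add2,r4:Mul1
c10: CDB Add1=2; issue SUB r0<-Add1 | r0:Add1,r1:1,r2:2,r3:Add2,r4:Mul1
c11: stall | r0:Add1,r1:1,r2:2,r3:Add2,r4:Mul1
c12: CDB Add2=-9; issue SUB r3<-Add2 | r0:Add1,r1:1,r2:2,r3:Add2,r4:Mul1
c13: CDB Mul1=18; issue MUL r2<-Mul1 | r0:Add1,r1:1,r2:Mul1,r3:Add2,r4:18
c14: - | r0:Add1,r1:1,r2:Mul1,r3:Add2,r4:18

STATUS = TAG Add1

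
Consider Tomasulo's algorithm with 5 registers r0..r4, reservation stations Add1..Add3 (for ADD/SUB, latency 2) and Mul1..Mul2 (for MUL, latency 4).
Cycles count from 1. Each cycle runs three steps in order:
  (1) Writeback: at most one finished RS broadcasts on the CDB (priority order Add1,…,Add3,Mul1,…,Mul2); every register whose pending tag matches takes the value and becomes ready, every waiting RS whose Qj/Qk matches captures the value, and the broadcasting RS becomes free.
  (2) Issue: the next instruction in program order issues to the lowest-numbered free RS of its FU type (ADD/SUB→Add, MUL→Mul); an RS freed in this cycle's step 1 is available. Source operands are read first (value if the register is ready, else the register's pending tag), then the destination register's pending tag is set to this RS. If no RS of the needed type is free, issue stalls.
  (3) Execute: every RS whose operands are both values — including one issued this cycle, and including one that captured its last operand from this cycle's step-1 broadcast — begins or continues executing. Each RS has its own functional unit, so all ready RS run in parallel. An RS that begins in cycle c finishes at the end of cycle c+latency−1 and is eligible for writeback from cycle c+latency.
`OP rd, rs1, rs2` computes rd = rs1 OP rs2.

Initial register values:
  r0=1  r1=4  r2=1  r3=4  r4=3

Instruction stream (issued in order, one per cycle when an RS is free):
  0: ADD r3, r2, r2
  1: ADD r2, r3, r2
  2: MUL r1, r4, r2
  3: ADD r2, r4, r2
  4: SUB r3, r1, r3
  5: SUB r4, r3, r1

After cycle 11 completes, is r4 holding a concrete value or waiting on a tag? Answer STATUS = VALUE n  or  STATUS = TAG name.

c1: issue ADD r3<-Add1 | r0:1,r1:4,r2:1,r3:Add1,r4:3
c2: issue ADD r2<-Add2 | r0:1,r1:4,r2:Add2,r3:Add1,r4:3
c3: CDB Add1=2; issue MUL r1<-Mul1 | r0:1,r1:Mul1,r2:Add2,r3:2,r4:3
c4: issue ADD r2<-Add1 | r0:1,r1:Mul1,r2:Add1,r3:2,r4:3
c5: CDB Add2=3; issue SUB r3<-Add2 | r0:1,r1:Mul1,r2:Add1,r3:Add2,r4:3
c6: issue SUB r4<-Add3 | r0:1,r1:Mul1,r2:Add1,r3:Add2,r4:Add3
c7: CDB Add1=6 | r0:1,r1:Mul1,r2:6,r3:Add2,r4:Add3
c8: - | r0:1,r1:Mul1,r2:6,r3:Add2,r4:Add3
c9: CDB Mul1=9 | r0:1,r1:9,r2:6,r3:Add2,r4:Add3
c10: - | r0:1,r1:9,r2:6,r3:Add2,r4:Add3
c11: CDB Add2=7 | r0:1,r1:9,r2:6,r3:7,r4:Add3

STATUS = TAG Add3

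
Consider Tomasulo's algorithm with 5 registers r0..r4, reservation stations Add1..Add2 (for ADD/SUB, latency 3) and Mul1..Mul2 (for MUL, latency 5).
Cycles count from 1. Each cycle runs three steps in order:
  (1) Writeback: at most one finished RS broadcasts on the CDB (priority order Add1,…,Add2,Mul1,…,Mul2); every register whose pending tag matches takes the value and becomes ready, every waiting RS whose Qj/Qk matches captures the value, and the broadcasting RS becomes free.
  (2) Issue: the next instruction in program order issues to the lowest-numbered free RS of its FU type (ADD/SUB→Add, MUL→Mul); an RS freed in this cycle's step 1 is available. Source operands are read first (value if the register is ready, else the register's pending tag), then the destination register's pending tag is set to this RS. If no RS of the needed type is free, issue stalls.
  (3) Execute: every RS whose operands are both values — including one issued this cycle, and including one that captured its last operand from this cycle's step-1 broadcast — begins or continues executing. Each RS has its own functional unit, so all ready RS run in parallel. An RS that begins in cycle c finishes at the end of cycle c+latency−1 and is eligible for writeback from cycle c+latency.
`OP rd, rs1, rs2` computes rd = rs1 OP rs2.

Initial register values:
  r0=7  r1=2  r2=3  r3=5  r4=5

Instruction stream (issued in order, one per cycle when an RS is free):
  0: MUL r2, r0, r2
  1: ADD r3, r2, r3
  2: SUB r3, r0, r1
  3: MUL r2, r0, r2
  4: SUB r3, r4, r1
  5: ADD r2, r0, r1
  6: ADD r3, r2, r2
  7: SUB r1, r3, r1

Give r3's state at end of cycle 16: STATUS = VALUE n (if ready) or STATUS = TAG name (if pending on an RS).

c1: issue MUL r2<-Mul1 | r0:7,r1:2,r2:Mul1,r3:5,r4:5
c2: issue ADD r3<-Add1 | r0:7,r1:2,r2:Mul1,r3:Add1,r4:5
c3: issue SUB r3<-Add2 | r0:7,r1:2,r2:Mul1,r3:Add2,r4:5
c4: issue MUL r2<-Mul2 | r0:7,r1:2,r2:Mul2,r3:Add2,r4:5
c5: stall | r0:7,r1:2,r2:Mul2,r3:Add2,r4:5
c6: CDB Add2=5; issue SUB r3<-Add2 | r0:7,r1:2,r2:Mul2,r3:Add2,r4:5
c7: CDB Mul1=21; stall | r0:7,r1:2,r2:Mul2,r3:Add2,r4:5
c8: stall | r0:7,r1:2,r2:Mul2,r3:Add2,r4:5
c9: CDB Add2=3; issue ADD r2<-Add2 | r0:7,r1:2,r2:Add2,r3:3,r4:5
c10: CDB Add1=26; issue ADD r3<-Add1 | r0:7,r1:2,r2:Add2,r3:Add1,r4:5
c11: stall | r0:7,r1:2,r2:Add2,r3:Add1,r4:5
c12: CDB Add2=9; issue SUB r1<-Add2 | r0:7,r1:Add2,r2:9,r3:Add1,r4:5
c13: CDB Mul2=147 | r0:7,r1:Add2,r2:9,r3:Add1,r4:5
c14: - | r0:7,r1:Add2,r2:9,r3:Add1,r4:5
c15: CDB Add1=18 | r0:7,r1:Add2,r2:9,r3:18,r4:5
c16: - | r0:7,r1:Add2,r2:9,r3:18,r4:5

STATUS = VALUE 18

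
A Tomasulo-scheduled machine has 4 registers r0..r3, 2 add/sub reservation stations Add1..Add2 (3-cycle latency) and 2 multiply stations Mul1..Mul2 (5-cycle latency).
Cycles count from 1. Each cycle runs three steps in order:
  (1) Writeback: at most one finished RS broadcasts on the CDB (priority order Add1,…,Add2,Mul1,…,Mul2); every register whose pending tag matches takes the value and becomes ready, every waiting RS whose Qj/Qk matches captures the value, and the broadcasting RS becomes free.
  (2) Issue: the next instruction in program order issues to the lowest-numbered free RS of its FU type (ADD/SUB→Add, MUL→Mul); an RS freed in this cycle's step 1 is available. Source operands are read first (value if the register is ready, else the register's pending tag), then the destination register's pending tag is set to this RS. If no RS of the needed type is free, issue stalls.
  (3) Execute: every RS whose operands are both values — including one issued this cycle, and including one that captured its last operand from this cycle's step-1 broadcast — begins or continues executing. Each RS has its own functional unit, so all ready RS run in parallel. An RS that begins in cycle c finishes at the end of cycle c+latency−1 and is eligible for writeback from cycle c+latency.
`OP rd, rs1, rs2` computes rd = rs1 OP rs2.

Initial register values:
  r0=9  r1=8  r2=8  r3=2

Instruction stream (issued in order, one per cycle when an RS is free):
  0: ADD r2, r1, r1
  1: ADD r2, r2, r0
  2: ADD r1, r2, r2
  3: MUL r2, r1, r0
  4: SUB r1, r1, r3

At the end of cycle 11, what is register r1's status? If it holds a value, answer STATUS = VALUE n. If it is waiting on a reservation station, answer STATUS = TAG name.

STATUS = TAG Add2

c1: issue ADD r2<-Add1 | r0:9,r1:8,r2:Add1,r3:2
c2: issue ADD r2<-Add2 | r0:9,r1:8,r2:Add2,r3:2
c3: stall | r0:9,r1:8,r2:Add2,r3:2
c4: CDB Add1=16; issue ADD r1<-Add1 | r0:9,r1:Add1,r2:Add2,r3:2
c5: issue MUL r2<-Mul1 | r0:9,r1:Add1,r2:Mul1,r3:2
c6: stall | r0:9,r1:Add1,r2:Mul1,r3:2
c7: CDB Add2=25; issue SUB r1<-Add2 | r0:9,r1:Add2,r2:Mul1,r3:2
c8: - | r0:9,r1:Add2,r2:Mul1,r3:2
c9: - | r0:9,r1:Add2,r2:Mul1,r3:2
c10: CDB Add1=50 | r0:9,r1:Add2,r2:Mul1,r3:2
c11: - | r0:9,r1:Add2,r2:Mul1,r3:2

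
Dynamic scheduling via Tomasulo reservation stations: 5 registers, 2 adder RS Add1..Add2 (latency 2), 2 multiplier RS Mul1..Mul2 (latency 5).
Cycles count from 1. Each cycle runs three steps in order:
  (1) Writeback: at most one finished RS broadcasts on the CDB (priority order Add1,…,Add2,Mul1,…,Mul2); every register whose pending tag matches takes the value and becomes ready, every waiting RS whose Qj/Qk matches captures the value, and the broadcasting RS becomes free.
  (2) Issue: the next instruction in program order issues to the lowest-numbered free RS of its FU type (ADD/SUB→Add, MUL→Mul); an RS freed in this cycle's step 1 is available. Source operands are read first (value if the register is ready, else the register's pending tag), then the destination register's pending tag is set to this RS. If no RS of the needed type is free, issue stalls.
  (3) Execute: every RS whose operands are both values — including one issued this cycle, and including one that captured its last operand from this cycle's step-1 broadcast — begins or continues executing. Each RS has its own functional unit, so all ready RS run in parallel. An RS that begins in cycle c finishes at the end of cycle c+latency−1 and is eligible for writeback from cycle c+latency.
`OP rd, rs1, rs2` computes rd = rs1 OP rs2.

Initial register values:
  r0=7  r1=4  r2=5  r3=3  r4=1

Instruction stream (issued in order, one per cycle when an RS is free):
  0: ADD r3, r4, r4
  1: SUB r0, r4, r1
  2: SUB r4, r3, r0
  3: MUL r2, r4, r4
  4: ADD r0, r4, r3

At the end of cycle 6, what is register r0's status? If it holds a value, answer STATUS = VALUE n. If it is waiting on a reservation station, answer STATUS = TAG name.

STATUS = TAG Add2

c1: issue ADD r3<-Add1 | r0:7,r1:4,r2:5,r3:Add1,r4:1
c2: issue SUB r0<-Add2 | r0:Add2,r1:4,r2:5,r3:Add1,r4:1
c3: CDB Add1=2; issue SUB r4<-Add1 | r0:Add2,r1:4,r2:5,r3:2,r4:Add1
c4: CDB Add2=-3; issue MUL r2<-Mul1 | r0:-3,r1:4,r2:Mul1,r3:2,r4:Add1
c5: issue ADD r0<-Add2 | r0:Add2,r1:4,r2:Mul1,r3:2,r4:Add1
c6: CDB Add1=5 | r0:Add2,r1:4,r2:Mul1,r3:2,r4:5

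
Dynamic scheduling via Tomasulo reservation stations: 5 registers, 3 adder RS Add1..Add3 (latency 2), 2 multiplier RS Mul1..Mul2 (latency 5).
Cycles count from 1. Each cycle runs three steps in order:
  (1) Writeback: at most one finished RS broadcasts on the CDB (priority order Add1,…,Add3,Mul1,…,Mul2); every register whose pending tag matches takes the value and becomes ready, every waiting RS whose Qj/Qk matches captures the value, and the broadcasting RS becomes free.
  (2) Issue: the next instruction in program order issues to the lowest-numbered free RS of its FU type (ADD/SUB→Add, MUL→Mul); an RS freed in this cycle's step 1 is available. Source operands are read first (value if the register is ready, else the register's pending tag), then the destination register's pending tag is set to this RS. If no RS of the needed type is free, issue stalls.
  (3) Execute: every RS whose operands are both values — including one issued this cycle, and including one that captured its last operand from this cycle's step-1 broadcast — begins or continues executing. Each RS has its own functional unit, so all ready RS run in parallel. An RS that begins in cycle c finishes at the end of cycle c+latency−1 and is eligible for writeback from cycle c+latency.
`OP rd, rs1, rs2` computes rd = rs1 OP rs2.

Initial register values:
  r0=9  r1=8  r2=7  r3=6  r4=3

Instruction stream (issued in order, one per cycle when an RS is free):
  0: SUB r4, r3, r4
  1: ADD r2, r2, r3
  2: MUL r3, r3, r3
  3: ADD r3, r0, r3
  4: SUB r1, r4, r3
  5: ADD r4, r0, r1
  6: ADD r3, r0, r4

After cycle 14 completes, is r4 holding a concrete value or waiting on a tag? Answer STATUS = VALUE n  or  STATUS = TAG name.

STATUS = VALUE -33

c1: issue SUB r4<-Add1 | r0:9,r1:8,r2:7,r3:6,r4:Add1
c2: issue ADD r2<-Add2 | r0:9,r1:8,r2:Add2,r3:6,r4:Add1
c3: CDB Add1=3; issue MUL r3<-Mul1 | r0:9,r1:8,r2:Add2,r3:Mul1,r4:3
c4: CDB Add2=13; issue ADD r3<-Add1 | r0:9,r1:8,r2:13,r3:Add1,r4:3
c5: issue SUB r1<-Add2 | r0:9,r1:Add2,r2:13,r3:Add1,r4:3
c6: issue ADD r4<-Add3 | r0:9,r1:Add2,r2:13,r3:Add1,r4:Add3
c7: stall | r0:9,r1:Add2,r2:13,r3:Add1,r4:Add3
c8: CDB Mul1=36; stall | r0:9,r1:Add2,r2:13,r3:Add1,r4:Add3
c9: stall | r0:9,r1:Add2,r2:13,r3:Add1,r4:Add3
c10: CDB Add1=45; issue ADD r3<-Add1 | r0:9,r1:Add2,r2:13,r3:Add1,r4:Add3
c11: - | r0:9,r1:Add2,r2:13,r3:Add1,r4:Add3
c12: CDB Add2=-42 | r0:9,r1:-42,r2:13,r3:Add1,r4:Add3
c13: - | r0:9,r1:-42,r2:13,r3:Add1,r4:Add3
c14: CDB Add3=-33 | r0:9,r1:-42,r2:13,r3:Add1,r4:-33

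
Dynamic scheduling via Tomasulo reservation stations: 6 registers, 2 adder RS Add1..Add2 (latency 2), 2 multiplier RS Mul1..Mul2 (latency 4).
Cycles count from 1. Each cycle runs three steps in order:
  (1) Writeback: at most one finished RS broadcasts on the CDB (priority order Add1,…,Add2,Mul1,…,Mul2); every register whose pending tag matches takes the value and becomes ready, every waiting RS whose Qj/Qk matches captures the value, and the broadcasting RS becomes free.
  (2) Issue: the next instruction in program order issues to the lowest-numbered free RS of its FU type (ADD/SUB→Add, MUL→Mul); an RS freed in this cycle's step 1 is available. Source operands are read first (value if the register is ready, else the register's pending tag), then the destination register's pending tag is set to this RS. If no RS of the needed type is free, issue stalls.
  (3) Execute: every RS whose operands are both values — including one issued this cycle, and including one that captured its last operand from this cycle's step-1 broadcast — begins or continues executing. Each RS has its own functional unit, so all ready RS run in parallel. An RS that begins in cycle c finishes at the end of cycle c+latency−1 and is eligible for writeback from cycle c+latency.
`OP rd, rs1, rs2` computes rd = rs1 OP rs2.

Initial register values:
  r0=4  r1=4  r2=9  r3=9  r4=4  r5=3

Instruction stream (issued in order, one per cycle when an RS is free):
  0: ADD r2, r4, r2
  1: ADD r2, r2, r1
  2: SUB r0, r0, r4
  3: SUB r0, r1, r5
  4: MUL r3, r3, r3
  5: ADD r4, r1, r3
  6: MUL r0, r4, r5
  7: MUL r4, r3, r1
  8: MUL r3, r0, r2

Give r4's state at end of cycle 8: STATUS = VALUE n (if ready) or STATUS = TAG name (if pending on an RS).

c1: issue ADD r2<-Add1 | r0:4,r1:4,r2:Add1,r3:9,r4:4,r5:3
c2: issue ADD r2<-Add2 | r0:4,r1:4,r2:Add2,r3:9,r4:4,r5:3
c3: CDB Add1=13; issue SUB r0<-Add1 | r0:Add1,r1:4,r2:Add2,r3:9,r4:4,r5:3
c4: stall | r0:Add1,r1:4,r2:Add2,r3:9,r4:4,r5:3
c5: CDB Add1=0; issue SUB r0<-Add1 | r0:Add1,r1:4,r2:Add2,r3:9,r4:4,r5:3
c6: CDB Add2=17; issue MUL r3<-Mul1 | r0:Add1,r1:4,r2:17,r3:Mul1,r4:4,r5:3
c7: CDB Add1=1; issue ADD r4<-Add1 | r0:1,r1:4,r2:17,r3:Mul1,r4:Add1,r5:3
c8: issue MUL r0<-Mul2 | r0:Mul2,r1:4,r2:17,r3:Mul1,r4:Add1,r5:3

STATUS = TAG Add1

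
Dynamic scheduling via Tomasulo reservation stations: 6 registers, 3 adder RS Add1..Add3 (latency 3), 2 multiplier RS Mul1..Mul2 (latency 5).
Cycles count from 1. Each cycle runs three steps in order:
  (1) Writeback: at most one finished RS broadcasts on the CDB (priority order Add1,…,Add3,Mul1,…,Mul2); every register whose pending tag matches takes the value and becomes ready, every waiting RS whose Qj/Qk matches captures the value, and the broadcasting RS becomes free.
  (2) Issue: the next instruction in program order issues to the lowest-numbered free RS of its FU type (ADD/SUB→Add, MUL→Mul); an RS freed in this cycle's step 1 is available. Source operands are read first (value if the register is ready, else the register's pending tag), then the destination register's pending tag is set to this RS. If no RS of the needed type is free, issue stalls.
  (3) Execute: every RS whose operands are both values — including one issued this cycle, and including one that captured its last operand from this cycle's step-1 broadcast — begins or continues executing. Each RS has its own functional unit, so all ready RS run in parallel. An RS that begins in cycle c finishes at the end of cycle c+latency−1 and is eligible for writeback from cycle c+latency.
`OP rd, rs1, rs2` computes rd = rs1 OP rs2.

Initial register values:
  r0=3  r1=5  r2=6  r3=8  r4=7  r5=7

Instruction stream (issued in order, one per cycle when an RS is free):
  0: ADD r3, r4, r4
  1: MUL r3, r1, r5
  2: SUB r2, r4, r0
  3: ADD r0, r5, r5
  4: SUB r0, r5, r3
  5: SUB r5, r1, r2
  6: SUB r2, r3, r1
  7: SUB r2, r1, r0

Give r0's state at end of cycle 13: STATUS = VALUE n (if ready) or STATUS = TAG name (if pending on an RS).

  c1: issue ADD r3<-Add1  regs: r0:3,r1:5,r2:6,r3:Add1,r4:7,r5:7
  c2: issue MUL r3<-Mul1  regs: r0:3,r1:5,r2:6,r3:Mul1,r4:7,r5:7
  c3: issue SUB r2<-Add2  regs: r0:3,r1:5,r2:Add2,r3:Mul1,r4:7,r5:7
  c4: CDB Add1=14; issue ADD r0<-Add1  regs: r0:Add1,r1:5,r2:Add2,r3:Mul1,r4:7,r5:7
  c5: issue SUB r0<-Add3  regs: r0:Add3,r1:5,r2:Add2,r3:Mul1,r4:7,r5:7
  c6: CDB Add2=4; issue SUB r5<-Add2  regs: r0:Add3,r1:5,r2:4,r3:Mul1,r4:7,r5:Add2
  c7: CDB Add1=14; issue SUB r2<-Add1  regs: r0:Add3,r1:5,r2:Add1,r3:Mul1,r4:7,r5:Add2
  c8: CDB Mul1=35; stall  regs: r0:Add3,r1:5,r2:Add1,r3:35,r4:7,r5:Add2
  c9: CDB Add2=1; issue SUB r2<-Add2  regs: r0:Add3,r1:5,r2:Add2,r3:35,r4:7,r5:1
  c10: -  regs: r0:Add3,r1:5,r2:Add2,r3:35,r4:7,r5:1
  c11: CDB Add1=30  regs: r0:Add3,r1:5,r2:Add2,r3:35,r4:7,r5:1
  c12: CDB Add3=-28  regs: r0:-28,r1:5,r2:Add2,r3:35,r4:7,r5:1
  c13: -  regs: r0:-28,r1:5,r2:Add2,r3:35,r4:7,r5:1

STATUS = VALUE -28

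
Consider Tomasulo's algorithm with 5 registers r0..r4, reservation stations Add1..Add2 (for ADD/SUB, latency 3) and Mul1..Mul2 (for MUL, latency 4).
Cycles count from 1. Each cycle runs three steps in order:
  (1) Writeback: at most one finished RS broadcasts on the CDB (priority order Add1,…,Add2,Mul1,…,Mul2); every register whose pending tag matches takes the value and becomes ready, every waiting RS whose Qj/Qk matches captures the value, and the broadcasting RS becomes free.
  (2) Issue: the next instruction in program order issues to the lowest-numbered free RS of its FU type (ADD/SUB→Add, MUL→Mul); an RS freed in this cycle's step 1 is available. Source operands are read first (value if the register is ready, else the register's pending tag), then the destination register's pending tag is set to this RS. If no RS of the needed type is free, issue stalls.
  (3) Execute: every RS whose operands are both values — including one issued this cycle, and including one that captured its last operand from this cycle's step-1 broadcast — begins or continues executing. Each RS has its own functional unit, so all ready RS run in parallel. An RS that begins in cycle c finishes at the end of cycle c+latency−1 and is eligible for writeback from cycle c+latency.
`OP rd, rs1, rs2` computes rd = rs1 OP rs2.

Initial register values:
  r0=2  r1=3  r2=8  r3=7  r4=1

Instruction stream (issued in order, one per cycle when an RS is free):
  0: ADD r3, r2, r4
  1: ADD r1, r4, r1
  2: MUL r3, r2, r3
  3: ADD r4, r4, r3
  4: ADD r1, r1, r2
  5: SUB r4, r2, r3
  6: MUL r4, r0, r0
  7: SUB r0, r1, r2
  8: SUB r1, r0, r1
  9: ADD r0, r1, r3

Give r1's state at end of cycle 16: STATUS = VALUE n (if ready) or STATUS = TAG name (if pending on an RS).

STATUS = TAG Add2

c1: issue ADD r3<-Add1 | r0:2,r1:3,r2:8,r3:Add1,r4:1
c2: issue ADD r1<-Add2 | r0:2,r1:Add2,r2:8,r3:Add1,r4:1
c3: issue MUL r3<-Mul1 | r0:2,r1:Add2,r2:8,r3:Mul1,r4:1
c4: CDB Add1=9; issue ADD r4<-Add1 | r0:2,r1:Add2,r2:8,r3:Mul1,r4:Add1
c5: CDB Add2=4; issue ADD r1<-Add2 | r0:2,r1:Add2,r2:8,r3:Mul1,r4:Add1
c6: stall | r0:2,r1:Add2,r2:8,r3:Mul1,r4:Add1
c7: stall | r0:2,r1:Add2,r2:8,r3:Mul1,r4:Add1
c8: CDB Add2=12; issue SUB r4<-Add2 | r0:2,r1:12,r2:8,r3:Mul1,r4:Add2
c9: CDB Mul1=72; issue MUL r4<-Mul1 | r0:2,r1:12,r2:8,r3:72,r4:Mul1
c10: stall | r0:2,r1:12,r2:8,r3:72,r4:Mul1
c11: stall | r0:2,r1:12,r2:8,r3:72,r4:Mul1
c12: CDB Add1=73; issue SUB r0<-Add1 | r0:Add1,r1:12,r2:8,r3:72,r4:Mul1
c13: CDB Add2=-64; issue SUB r1<-Add2 | r0:Add1,r1:Add2,r2:8,r3:72,r4:Mul1
c14: CDB Mul1=4; stall | r0:Add1,r1:Add2,r2:8,r3:72,r4:4
c15: CDB Add1=4; issue ADD r0<-Add1 | r0:Add1,r1:Add2,r2:8,r3:72,r4:4
c16: - | r0:Add1,r1:Add2,r2:8,r3:72,r4:4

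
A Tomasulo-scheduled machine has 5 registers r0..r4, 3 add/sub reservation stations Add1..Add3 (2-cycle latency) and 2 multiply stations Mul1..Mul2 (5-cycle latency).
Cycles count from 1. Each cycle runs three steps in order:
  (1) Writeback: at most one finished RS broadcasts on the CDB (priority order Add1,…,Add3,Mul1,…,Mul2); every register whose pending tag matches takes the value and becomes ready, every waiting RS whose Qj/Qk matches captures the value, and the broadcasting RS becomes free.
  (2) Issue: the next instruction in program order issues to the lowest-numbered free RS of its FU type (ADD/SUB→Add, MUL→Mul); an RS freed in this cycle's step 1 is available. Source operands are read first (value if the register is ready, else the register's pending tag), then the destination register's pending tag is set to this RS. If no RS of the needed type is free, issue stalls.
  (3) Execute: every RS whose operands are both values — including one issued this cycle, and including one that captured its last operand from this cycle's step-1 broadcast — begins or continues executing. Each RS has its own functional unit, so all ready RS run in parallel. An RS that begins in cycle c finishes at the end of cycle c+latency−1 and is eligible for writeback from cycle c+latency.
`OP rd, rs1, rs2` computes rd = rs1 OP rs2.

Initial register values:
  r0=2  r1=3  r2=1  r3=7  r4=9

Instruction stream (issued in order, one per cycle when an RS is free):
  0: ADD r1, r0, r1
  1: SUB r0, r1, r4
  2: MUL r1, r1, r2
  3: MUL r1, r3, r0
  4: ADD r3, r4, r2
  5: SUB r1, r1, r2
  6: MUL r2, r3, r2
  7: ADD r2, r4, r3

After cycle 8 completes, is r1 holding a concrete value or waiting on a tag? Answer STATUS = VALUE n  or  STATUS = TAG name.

  c1: issue ADD r1<-Add1  regs: r0:2,r1:Add1,r2:1,r3:7,r4:9
  c2: issue SUB r0<-Add2  regs: r0:Add2,r1:Add1,r2:1,r3:7,r4:9
  c3: CDB Add1=5; issue MUL r1<-Mul1  regs: r0:Add2,r1:Mul1,r2:1,r3:7,r4:9
  c4: issue MUL r1<-Mul2  regs: r0:Add2,r1:Mul2,r2:1,r3:7,r4:9
  c5: CDB Add2=-4; issue ADD r3<-Add1  regs: r0:-4,r1:Mul2,r2:1,r3:Add1,r4:9
  c6: issue SUB r1<-Add2  regs: r0:-4,r1:Add2,r2:1,r3:Add1,r4:9
  c7: CDB Add1=10; stall  regs: r0:-4,r1:Add2,r2:1,r3:10,r4:9
  c8: CDB Mul1=5; issue MUL r2<-Mul1  regs: r0:-4,r1:Add2,r2:Mul1,r3:10,r4:9

STATUS = TAG Add2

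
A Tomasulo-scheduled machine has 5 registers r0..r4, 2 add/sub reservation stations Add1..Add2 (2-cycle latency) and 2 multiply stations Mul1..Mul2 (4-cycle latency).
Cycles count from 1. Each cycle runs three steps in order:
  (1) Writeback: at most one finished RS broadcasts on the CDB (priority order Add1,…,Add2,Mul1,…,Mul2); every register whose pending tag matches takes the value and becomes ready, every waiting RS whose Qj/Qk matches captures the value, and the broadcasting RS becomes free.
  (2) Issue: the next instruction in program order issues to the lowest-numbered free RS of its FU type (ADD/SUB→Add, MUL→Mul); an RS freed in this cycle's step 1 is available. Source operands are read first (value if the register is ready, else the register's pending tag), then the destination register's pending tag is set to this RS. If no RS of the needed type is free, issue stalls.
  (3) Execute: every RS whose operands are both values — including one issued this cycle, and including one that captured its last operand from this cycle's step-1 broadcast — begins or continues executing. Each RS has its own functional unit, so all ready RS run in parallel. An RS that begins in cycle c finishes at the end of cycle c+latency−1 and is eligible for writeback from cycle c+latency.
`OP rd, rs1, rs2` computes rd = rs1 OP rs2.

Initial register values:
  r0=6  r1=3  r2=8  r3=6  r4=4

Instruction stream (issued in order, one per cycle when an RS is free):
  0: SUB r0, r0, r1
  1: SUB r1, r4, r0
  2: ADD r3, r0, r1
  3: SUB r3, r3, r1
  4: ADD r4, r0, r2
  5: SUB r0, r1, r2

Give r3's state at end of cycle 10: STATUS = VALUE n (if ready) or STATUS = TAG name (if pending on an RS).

cycle 1: issue SUB r0<-Add1 // r0:Add1,r1:3,r2:8,r3:6,r4:4
cycle 2: issue SUB r1<-Add2 // r0:Add1,r1:Add2,r2:8,r3:6,r4:4
cycle 3: CDB Add1=3; issue ADD r3<-Add1 // r0:3,r1:Add2,r2:8,r3:Add1,r4:4
cycle 4: stall // r0:3,r1:Add2,r2:8,r3:Add1,r4:4
cycle 5: CDB Add2=1; issue SUB r3<-Add2 // r0:3,r1:1,r2:8,r3:Add2,r4:4
cycle 6: stall // r0:3,r1:1,r2:8,r3:Add2,r4:4
cycle 7: CDB Add1=4; issue ADD r4<-Add1 // r0:3,r1:1,r2:8,r3:Add2,r4:Add1
cycle 8: stall // r0:3,r1:1,r2:8,r3:Add2,r4:Add1
cycle 9: CDB Add1=11; issue SUB r0<-Add1 // r0:Add1,r1:1,r2:8,r3:Add2,r4:11
cycle 10: CDB Add2=3 // r0:Add1,r1:1,r2:8,r3:3,r4:11

STATUS = VALUE 3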